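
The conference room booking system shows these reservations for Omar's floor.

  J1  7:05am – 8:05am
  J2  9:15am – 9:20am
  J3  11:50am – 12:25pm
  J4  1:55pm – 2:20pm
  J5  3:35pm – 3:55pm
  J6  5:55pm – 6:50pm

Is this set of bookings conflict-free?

Sorted by start: J1, J2, J3, J4, J5, J6.
J2 starts after J1 ends; J1 is clear from here.
J3 starts after J2 ends; J2 is clear from here.
J4 starts after J3 ends; J3 is clear from here.
J5 starts after J4 ends; J4 is clear from here.
J6 starts after J5 ends.
Every pair is clear; the schedule has no overlaps.

Yes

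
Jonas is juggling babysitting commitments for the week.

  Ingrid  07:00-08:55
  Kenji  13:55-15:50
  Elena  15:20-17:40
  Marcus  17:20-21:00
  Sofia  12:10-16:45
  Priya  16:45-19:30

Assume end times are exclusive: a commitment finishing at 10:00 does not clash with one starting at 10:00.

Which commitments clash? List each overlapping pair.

Elena & Kenji, Elena & Marcus, Elena & Priya, Elena & Sofia, Kenji & Sofia, Marcus & Priya

Sorted by start: Ingrid, Sofia, Kenji, Elena, Priya, Marcus.
Sofia starts after Ingrid ends, so nothing later overlaps Ingrid either.
Kenji starts before Sofia ends → Sofia and Kenji overlap.
Elena starts before Sofia ends → Sofia and Elena overlap.
Priya starts exactly when Sofia ends (back-to-back, no overlap), so nothing later overlaps Sofia either.
Elena starts before Kenji ends → Kenji and Elena overlap.
Priya starts after Kenji ends, so nothing later overlaps Kenji either.
Priya starts before Elena ends → Elena and Priya overlap.
Marcus starts before Elena ends → Elena and Marcus overlap.
Marcus starts before Priya ends → Priya and Marcus overlap.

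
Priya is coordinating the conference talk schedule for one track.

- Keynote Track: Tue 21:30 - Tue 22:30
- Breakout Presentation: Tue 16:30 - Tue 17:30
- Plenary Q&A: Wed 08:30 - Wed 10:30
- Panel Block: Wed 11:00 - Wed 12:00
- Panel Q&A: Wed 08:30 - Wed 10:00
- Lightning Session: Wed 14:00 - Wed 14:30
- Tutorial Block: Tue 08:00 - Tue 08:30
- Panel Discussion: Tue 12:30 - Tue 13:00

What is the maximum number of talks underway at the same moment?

Walk through starts and ends in time order (an end at T is processed before a start at T):
Tue 08:00 start Tutorial Block → 1
Tue 08:30 end Tutorial Block → 0
Tue 12:30 start Panel Discussion → 1
Tue 13:00 end Panel Discussion → 0
Tue 16:30 start Breakout Presentation → 1
Tue 17:30 end Breakout Presentation → 0
Tue 21:30 start Keynote Track → 1
Tue 22:30 end Keynote Track → 0
Wed 08:30 start Panel Q&A → 1
Wed 08:30 start Plenary Q&A → 2
Wed 10:00 end Panel Q&A → 1
Wed 10:30 end Plenary Q&A → 0
Wed 11:00 start Panel Block → 1
Wed 12:00 end Panel Block → 0
Wed 14:00 start Lightning Session → 1
Wed 14:30 end Lightning Session → 0
Peak is 2, at Wed 08:30 (Panel Q&A, Plenary Q&A).

2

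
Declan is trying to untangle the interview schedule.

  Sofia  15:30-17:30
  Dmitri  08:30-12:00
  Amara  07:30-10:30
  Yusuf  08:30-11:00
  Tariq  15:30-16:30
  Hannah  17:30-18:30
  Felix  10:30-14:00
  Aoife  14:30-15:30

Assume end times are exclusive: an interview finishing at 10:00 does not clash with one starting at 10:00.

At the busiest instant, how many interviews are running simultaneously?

3

Sort all start/end points and keep a running count:
07:30 start Amara → 1
08:30 start Dmitri → 2
08:30 start Yusuf → 3
10:30 end Amara → 2
10:30 start Felix → 3
11:00 end Yusuf → 2
12:00 end Dmitri → 1
14:00 end Felix → 0
14:30 start Aoife → 1
15:30 end Aoife → 0
15:30 start Sofia → 1
15:30 start Tariq → 2
16:30 end Tariq → 1
17:30 end Sofia → 0
17:30 start Hannah → 1
18:30 end Hannah → 0
Peak is 3, at 08:30 (Amara, Dmitri, Yusuf).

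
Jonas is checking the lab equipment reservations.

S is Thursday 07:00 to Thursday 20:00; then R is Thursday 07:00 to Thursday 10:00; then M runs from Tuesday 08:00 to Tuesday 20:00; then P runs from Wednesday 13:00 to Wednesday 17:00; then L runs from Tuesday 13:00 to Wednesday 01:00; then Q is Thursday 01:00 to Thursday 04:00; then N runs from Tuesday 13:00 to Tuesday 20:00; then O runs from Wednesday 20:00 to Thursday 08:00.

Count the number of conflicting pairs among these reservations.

Sorted by start: M, L, N, P, O, Q, R, S.
L starts before M ends → M and L overlap.
N starts before M ends → M and N overlap.
P starts after M ends; M is clear from here.
N starts before L ends → L and N overlap.
P starts after L ends; L is clear from here.
P starts after N ends; N is clear from here.
O starts after P ends; P is clear from here.
Q starts before O ends → O and Q overlap.
R starts before O ends → O and R overlap.
S starts before O ends → O and S overlap.
R starts after Q ends; Q is clear from here.
S starts before R ends → R and S overlap.
Overlapping pairs: L & M, L & N, M & N, O & Q, O & R, O & S, R & S — 7 in total.

7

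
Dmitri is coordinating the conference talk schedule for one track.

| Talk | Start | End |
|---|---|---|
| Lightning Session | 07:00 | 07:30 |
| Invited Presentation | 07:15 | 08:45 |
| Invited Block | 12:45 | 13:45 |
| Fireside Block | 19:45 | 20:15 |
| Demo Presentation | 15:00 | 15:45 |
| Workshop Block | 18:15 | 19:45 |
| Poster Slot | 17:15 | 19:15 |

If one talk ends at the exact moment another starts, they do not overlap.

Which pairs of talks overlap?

Invited Presentation & Lightning Session, Poster Slot & Workshop Block

Sorted by start: Lightning Session, Invited Presentation, Invited Block, Demo Presentation, Poster Slot, Workshop Block, Fireside Block.
Invited Presentation starts before Lightning Session ends → Lightning Session and Invited Presentation overlap.
Invited Block starts after Lightning Session ends, so nothing later overlaps Lightning Session either.
Invited Block starts after Invited Presentation ends, so nothing later overlaps Invited Presentation either.
Demo Presentation starts after Invited Block ends, so nothing later overlaps Invited Block either.
Poster Slot starts after Demo Presentation ends, so nothing later overlaps Demo Presentation either.
Workshop Block starts before Poster Slot ends → Poster Slot and Workshop Block overlap.
Fireside Block starts after Poster Slot ends.
Fireside Block starts exactly when Workshop Block ends (back-to-back, no overlap).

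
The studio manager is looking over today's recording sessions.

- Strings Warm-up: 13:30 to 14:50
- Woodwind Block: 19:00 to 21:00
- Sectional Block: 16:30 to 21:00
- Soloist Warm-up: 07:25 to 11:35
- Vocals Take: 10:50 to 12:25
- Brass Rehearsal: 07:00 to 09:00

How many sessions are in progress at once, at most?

2

Walk through starts and ends in time order (an end at T is processed before a start at T):
07:00 start Brass Rehearsal → 1
07:25 start Soloist Warm-up → 2
09:00 end Brass Rehearsal → 1
10:50 start Vocals Take → 2
11:35 end Soloist Warm-up → 1
12:25 end Vocals Take → 0
13:30 start Strings Warm-up → 1
14:50 end Strings Warm-up → 0
16:30 start Sectional Block → 1
19:00 start Woodwind Block → 2
21:00 end Sectional Block → 1
21:00 end Woodwind Block → 0
Peak is 2, at 07:25 (Brass Rehearsal, Soloist Warm-up).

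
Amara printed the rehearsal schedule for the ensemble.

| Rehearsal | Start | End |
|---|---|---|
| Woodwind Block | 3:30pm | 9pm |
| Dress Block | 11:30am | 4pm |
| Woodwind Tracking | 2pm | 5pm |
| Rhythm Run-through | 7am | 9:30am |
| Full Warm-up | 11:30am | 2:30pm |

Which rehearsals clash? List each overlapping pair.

Check each pair: they overlap iff neither finishes before the other starts.
Sorted by start: Rhythm Run-through, Full Warm-up, Dress Block, Woodwind Tracking, Woodwind Block.
Full Warm-up starts after Rhythm Run-through ends — done with Rhythm Run-through.
Dress Block starts before Full Warm-up ends → Full Warm-up and Dress Block overlap.
Woodwind Tracking starts before Full Warm-up ends → Full Warm-up and Woodwind Tracking overlap.
Woodwind Block starts after Full Warm-up ends.
Woodwind Tracking starts before Dress Block ends → Dress Block and Woodwind Tracking overlap.
Woodwind Block starts before Dress Block ends → Dress Block and Woodwind Block overlap.
Woodwind Block starts before Woodwind Tracking ends → Woodwind Tracking and Woodwind Block overlap.

Dress Block & Full Warm-up, Dress Block & Woodwind Block, Dress Block & Woodwind Tracking, Full Warm-up & Woodwind Tracking, Woodwind Block & Woodwind Tracking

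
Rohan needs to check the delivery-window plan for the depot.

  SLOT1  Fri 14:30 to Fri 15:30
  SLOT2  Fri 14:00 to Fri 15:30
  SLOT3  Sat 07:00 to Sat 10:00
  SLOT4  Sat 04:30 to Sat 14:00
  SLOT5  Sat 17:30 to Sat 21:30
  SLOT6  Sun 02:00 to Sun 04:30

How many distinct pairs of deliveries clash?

2

Sorted by start: SLOT2, SLOT1, SLOT4, SLOT3, SLOT5, SLOT6.
SLOT1 starts before SLOT2 ends → SLOT2 and SLOT1 overlap.
SLOT4 starts after SLOT2 ends; SLOT2 is clear from here.
SLOT4 starts after SLOT1 ends; SLOT1 is clear from here.
SLOT3 starts before SLOT4 ends → SLOT4 and SLOT3 overlap.
SLOT5 starts after SLOT4 ends; SLOT4 is clear from here.
SLOT5 starts after SLOT3 ends; SLOT3 is clear from here.
SLOT6 starts after SLOT5 ends.
Overlapping pairs: SLOT1 & SLOT2, SLOT3 & SLOT4 — 2 in total.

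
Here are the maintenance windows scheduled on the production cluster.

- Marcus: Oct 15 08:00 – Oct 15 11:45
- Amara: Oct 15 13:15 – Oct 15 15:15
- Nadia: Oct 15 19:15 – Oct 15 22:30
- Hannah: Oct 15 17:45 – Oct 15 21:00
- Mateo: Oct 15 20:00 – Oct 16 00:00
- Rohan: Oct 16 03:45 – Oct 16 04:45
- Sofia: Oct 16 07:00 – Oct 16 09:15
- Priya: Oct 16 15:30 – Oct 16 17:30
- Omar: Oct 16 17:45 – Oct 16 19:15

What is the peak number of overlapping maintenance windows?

3

Sort all start/end points and keep a running count:
Oct 15 08:00 start Marcus → 1
Oct 15 11:45 end Marcus → 0
Oct 15 13:15 start Amara → 1
Oct 15 15:15 end Amara → 0
Oct 15 17:45 start Hannah → 1
Oct 15 19:15 start Nadia → 2
Oct 15 20:00 start Mateo → 3
Oct 15 21:00 end Hannah → 2
Oct 15 22:30 end Nadia → 1
Oct 16 00:00 end Mateo → 0
Oct 16 03:45 start Rohan → 1
Oct 16 04:45 end Rohan → 0
Oct 16 07:00 start Sofia → 1
Oct 16 09:15 end Sofia → 0
Oct 16 15:30 start Priya → 1
Oct 16 17:30 end Priya → 0
Oct 16 17:45 start Omar → 1
Oct 16 19:15 end Omar → 0
Peak is 3, at Oct 15 20:00 (Hannah, Mateo, Nadia).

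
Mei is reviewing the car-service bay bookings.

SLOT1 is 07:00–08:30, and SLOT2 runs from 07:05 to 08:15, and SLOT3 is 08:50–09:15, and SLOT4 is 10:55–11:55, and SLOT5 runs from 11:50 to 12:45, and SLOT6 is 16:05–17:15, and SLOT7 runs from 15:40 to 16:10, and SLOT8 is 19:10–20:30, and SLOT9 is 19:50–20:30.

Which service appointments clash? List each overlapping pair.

SLOT1 & SLOT2, SLOT4 & SLOT5, SLOT6 & SLOT7, SLOT8 & SLOT9

Two intervals overlap when each starts before the other ends.
Sorted by start: SLOT1, SLOT2, SLOT3, SLOT4, SLOT5, SLOT7, SLOT6, SLOT8, SLOT9.
SLOT2 starts before SLOT1 ends → SLOT1 and SLOT2 overlap.
SLOT3 starts after SLOT1 ends, so nothing later overlaps SLOT1 either.
SLOT3 starts after SLOT2 ends, so nothing later overlaps SLOT2 either.
SLOT4 starts after SLOT3 ends, so nothing later overlaps SLOT3 either.
SLOT5 starts before SLOT4 ends → SLOT4 and SLOT5 overlap.
SLOT7 starts after SLOT4 ends, so nothing later overlaps SLOT4 either.
SLOT7 starts after SLOT5 ends, so nothing later overlaps SLOT5 either.
SLOT6 starts before SLOT7 ends → SLOT7 and SLOT6 overlap.
SLOT8 starts after SLOT7 ends, so nothing later overlaps SLOT7 either.
SLOT8 starts after SLOT6 ends, so nothing later overlaps SLOT6 either.
SLOT9 starts before SLOT8 ends → SLOT8 and SLOT9 overlap.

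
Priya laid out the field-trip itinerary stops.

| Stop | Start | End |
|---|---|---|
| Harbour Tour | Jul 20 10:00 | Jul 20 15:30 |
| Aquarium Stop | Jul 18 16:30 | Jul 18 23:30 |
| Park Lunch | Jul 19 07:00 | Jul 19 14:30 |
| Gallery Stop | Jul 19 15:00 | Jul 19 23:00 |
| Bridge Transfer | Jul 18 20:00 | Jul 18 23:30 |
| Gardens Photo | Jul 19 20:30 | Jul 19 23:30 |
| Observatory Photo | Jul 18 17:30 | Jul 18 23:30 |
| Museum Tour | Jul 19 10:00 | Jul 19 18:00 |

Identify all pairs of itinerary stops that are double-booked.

Aquarium Stop & Bridge Transfer, Aquarium Stop & Observatory Photo, Bridge Transfer & Observatory Photo, Gallery Stop & Gardens Photo, Gallery Stop & Museum Tour, Museum Tour & Park Lunch

Sorted by start: Aquarium Stop, Observatory Photo, Bridge Transfer, Park Lunch, Museum Tour, Gallery Stop, Gardens Photo, Harbour Tour.
Observatory Photo starts before Aquarium Stop ends → Aquarium Stop and Observatory Photo overlap.
Bridge Transfer starts before Aquarium Stop ends → Aquarium Stop and Bridge Transfer overlap.
Park Lunch starts after Aquarium Stop ends, so nothing later overlaps Aquarium Stop either.
Bridge Transfer starts before Observatory Photo ends → Observatory Photo and Bridge Transfer overlap.
Park Lunch starts after Observatory Photo ends, so nothing later overlaps Observatory Photo either.
Park Lunch starts after Bridge Transfer ends, so nothing later overlaps Bridge Transfer either.
Museum Tour starts before Park Lunch ends → Park Lunch and Museum Tour overlap.
Gallery Stop starts after Park Lunch ends, so nothing later overlaps Park Lunch either.
Gallery Stop starts before Museum Tour ends → Museum Tour and Gallery Stop overlap.
Gardens Photo starts after Museum Tour ends, so nothing later overlaps Museum Tour either.
Gardens Photo starts before Gallery Stop ends → Gallery Stop and Gardens Photo overlap.
Harbour Tour starts after Gallery Stop ends.
Harbour Tour starts after Gardens Photo ends.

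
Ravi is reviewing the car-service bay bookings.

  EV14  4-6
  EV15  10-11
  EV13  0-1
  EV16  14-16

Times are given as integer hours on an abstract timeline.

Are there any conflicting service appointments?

Sorted by start: EV13, EV14, EV15, EV16.
EV14 starts after EV13 ends, so EV13 has no further overlaps.
EV15 starts after EV14 ends, so EV14 has no further overlaps.
EV16 starts after EV15 ends.
Every pair is clear; the schedule has no overlaps.

No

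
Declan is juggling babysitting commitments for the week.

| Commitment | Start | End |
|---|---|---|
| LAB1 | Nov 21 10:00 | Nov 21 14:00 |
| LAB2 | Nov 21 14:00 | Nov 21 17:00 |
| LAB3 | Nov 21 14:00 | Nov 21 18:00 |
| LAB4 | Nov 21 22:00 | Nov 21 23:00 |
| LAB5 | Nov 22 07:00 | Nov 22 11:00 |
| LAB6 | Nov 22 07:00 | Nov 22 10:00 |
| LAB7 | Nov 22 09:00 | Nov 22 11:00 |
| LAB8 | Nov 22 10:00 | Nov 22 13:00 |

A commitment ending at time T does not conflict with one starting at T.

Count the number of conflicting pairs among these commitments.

6

Sorted by start: LAB1, LAB2, LAB3, LAB4, LAB5, LAB6, LAB7, LAB8.
LAB2 starts exactly when LAB1 ends (back-to-back, no overlap) — done with LAB1.
LAB3 starts before LAB2 ends → LAB2 and LAB3 overlap.
LAB4 starts after LAB2 ends — done with LAB2.
LAB4 starts after LAB3 ends — done with LAB3.
LAB5 starts after LAB4 ends — done with LAB4.
LAB6 starts before LAB5 ends → LAB5 and LAB6 overlap.
LAB7 starts before LAB5 ends → LAB5 and LAB7 overlap.
LAB8 starts before LAB5 ends → LAB5 and LAB8 overlap.
LAB7 starts before LAB6 ends → LAB6 and LAB7 overlap.
LAB8 starts exactly when LAB6 ends (back-to-back, no overlap).
LAB8 starts before LAB7 ends → LAB7 and LAB8 overlap.
Overlapping pairs: LAB2 & LAB3, LAB5 & LAB6, LAB5 & LAB7, LAB5 & LAB8, LAB6 & LAB7, LAB7 & LAB8 — 6 in total.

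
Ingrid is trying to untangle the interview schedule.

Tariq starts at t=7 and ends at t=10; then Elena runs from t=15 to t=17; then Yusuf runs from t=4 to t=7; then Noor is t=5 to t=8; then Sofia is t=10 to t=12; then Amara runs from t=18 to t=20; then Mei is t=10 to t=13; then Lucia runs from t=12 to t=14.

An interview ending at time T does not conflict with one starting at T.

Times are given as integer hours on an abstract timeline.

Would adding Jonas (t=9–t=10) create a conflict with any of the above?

Yusuf: ends t=7 at or before Jonas starts t=9 → clear.
Noor: ends t=8 at or before Jonas starts t=9 → clear.
Tariq: starts t=7 before Jonas ends t=10, and ends t=10 after Jonas starts t=9 → overlap.
Mei: starts t=10 at or after Jonas ends t=10 → clear.
Sofia: starts t=10 at or after Jonas ends t=10 → clear.
Lucia: starts t=12 at or after Jonas ends t=10 → clear.
Elena: starts t=15 at or after Jonas ends t=10 → clear.
Amara: starts t=18 at or after Jonas ends t=10 → clear.
Jonas overlaps Tariq.

Yes — it overlaps Tariq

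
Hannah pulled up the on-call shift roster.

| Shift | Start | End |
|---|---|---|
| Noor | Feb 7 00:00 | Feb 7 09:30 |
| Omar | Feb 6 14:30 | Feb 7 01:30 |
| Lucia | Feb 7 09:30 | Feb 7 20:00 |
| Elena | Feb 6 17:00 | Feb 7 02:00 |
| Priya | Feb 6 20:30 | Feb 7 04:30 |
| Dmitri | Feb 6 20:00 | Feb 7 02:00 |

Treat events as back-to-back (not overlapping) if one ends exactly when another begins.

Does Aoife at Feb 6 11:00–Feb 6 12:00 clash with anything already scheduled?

Omar: starts Feb 6 14:30 at or after Aoife ends Feb 6 12:00 → clear.
Elena: starts Feb 6 17:00 at or after Aoife ends Feb 6 12:00 → clear.
Dmitri: starts Feb 6 20:00 at or after Aoife ends Feb 6 12:00 → clear.
Priya: starts Feb 6 20:30 at or after Aoife ends Feb 6 12:00 → clear.
Noor: starts Feb 7 00:00 at or after Aoife ends Feb 6 12:00 → clear.
Lucia: starts Feb 7 09:30 at or after Aoife ends Feb 6 12:00 → clear.

No — it doesn't clash with anything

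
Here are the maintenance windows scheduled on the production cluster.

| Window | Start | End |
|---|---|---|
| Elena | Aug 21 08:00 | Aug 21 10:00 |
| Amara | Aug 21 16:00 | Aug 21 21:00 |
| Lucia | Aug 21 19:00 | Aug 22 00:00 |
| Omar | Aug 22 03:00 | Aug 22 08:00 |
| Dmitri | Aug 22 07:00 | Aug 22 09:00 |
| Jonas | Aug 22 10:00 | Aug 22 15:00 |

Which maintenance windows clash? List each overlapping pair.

Amara & Lucia, Dmitri & Omar

Check each pair: they overlap iff neither finishes before the other starts.
Sorted by start: Elena, Amara, Lucia, Omar, Dmitri, Jonas.
Amara starts after Elena ends, so Elena has no further overlaps.
Lucia starts before Amara ends → Amara and Lucia overlap.
Omar starts after Amara ends, so Amara has no further overlaps.
Omar starts after Lucia ends, so Lucia has no further overlaps.
Dmitri starts before Omar ends → Omar and Dmitri overlap.
Jonas starts after Omar ends.
Jonas starts after Dmitri ends.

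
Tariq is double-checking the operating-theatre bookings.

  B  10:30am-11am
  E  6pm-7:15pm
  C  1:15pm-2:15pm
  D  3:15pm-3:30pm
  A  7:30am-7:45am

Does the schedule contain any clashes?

No

Sorted by start: A, B, C, D, E.
B starts after A ends, so nothing later overlaps A either.
C starts after B ends, so nothing later overlaps B either.
D starts after C ends, so nothing later overlaps C either.
E starts after D ends.
Every pair is clear; the schedule has no overlaps.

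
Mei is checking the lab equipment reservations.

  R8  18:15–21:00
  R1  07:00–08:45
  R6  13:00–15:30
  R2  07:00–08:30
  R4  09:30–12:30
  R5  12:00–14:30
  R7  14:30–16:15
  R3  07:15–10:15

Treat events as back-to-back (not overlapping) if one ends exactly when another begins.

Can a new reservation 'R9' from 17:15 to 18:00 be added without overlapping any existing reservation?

R1: ends 08:45 at or before R9 starts 17:15 → clear.
R2: ends 08:30 at or before R9 starts 17:15 → clear.
R3: ends 10:15 at or before R9 starts 17:15 → clear.
R4: ends 12:30 at or before R9 starts 17:15 → clear.
R5: ends 14:30 at or before R9 starts 17:15 → clear.
R6: ends 15:30 at or before R9 starts 17:15 → clear.
R7: ends 16:15 at or before R9 starts 17:15 → clear.
R8: starts 18:15 at or after R9 ends 18:00 → clear.

Yes — the slot is free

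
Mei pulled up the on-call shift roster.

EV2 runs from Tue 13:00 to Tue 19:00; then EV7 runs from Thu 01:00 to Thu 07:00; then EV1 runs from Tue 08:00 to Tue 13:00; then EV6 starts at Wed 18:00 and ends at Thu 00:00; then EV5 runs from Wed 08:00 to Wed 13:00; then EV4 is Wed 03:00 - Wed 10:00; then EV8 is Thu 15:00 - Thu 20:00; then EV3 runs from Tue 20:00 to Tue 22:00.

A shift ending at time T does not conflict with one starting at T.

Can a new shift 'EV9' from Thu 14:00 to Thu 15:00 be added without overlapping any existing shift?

Yes — the slot is free

EV1: ends Tue 13:00 at or before EV9 starts Thu 14:00 → clear.
EV2: ends Tue 19:00 at or before EV9 starts Thu 14:00 → clear.
EV3: ends Tue 22:00 at or before EV9 starts Thu 14:00 → clear.
EV4: ends Wed 10:00 at or before EV9 starts Thu 14:00 → clear.
EV5: ends Wed 13:00 at or before EV9 starts Thu 14:00 → clear.
EV6: ends Thu 00:00 at or before EV9 starts Thu 14:00 → clear.
EV7: ends Thu 07:00 at or before EV9 starts Thu 14:00 → clear.
EV8: starts Thu 15:00 at or after EV9 ends Thu 15:00 → clear.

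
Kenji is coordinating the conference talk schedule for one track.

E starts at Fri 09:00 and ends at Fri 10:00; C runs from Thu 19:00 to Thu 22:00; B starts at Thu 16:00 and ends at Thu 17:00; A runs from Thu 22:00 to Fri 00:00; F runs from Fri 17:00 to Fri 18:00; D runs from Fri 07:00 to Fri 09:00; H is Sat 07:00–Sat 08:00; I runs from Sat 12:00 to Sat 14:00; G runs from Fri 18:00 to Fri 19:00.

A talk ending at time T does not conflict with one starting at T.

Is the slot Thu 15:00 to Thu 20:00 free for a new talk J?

No — it overlaps B, C

B: starts Thu 16:00 before J ends Thu 20:00, and ends Thu 17:00 after J starts Thu 15:00 → overlap.
C: starts Thu 19:00 before J ends Thu 20:00, and ends Thu 22:00 after J starts Thu 15:00 → overlap.
A: starts Thu 22:00 at or after J ends Thu 20:00 → clear.
D: starts Fri 07:00 at or after J ends Thu 20:00 → clear.
E: starts Fri 09:00 at or after J ends Thu 20:00 → clear.
F: starts Fri 17:00 at or after J ends Thu 20:00 → clear.
G: starts Fri 18:00 at or after J ends Thu 20:00 → clear.
H: starts Sat 07:00 at or after J ends Thu 20:00 → clear.
I: starts Sat 12:00 at or after J ends Thu 20:00 → clear.
J overlaps B, C.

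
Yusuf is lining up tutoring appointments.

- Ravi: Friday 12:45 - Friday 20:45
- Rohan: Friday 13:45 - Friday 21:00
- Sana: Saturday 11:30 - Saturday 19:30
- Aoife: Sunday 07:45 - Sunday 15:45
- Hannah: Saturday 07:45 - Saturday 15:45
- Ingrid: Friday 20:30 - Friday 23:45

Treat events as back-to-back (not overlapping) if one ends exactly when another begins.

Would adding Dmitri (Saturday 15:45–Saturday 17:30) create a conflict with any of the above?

Ravi: ends Friday 20:45 at or before Dmitri starts Saturday 15:45 → clear.
Rohan: ends Friday 21:00 at or before Dmitri starts Saturday 15:45 → clear.
Ingrid: ends Friday 23:45 at or before Dmitri starts Saturday 15:45 → clear.
Hannah: ends Saturday 15:45 at or before Dmitri starts Saturday 15:45 → clear.
Sana: starts Saturday 11:30 before Dmitri ends Saturday 17:30, and ends Saturday 19:30 after Dmitri starts Saturday 15:45 → overlap.
Aoife: starts Sunday 07:45 at or after Dmitri ends Saturday 17:30 → clear.
Dmitri overlaps Sana.

Yes — it overlaps Sana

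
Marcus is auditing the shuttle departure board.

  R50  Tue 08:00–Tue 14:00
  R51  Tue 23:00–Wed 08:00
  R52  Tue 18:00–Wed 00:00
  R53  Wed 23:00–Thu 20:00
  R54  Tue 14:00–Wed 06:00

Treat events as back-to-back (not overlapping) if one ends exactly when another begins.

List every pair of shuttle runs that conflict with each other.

R51 & R52, R51 & R54, R52 & R54

Sorted by start: R50, R54, R52, R51, R53.
R54 starts exactly when R50 ends (back-to-back, no overlap); R50 is clear from here.
R52 starts before R54 ends → R54 and R52 overlap.
R51 starts before R54 ends → R54 and R51 overlap.
R53 starts after R54 ends.
R51 starts before R52 ends → R52 and R51 overlap.
R53 starts after R52 ends.
R53 starts after R51 ends.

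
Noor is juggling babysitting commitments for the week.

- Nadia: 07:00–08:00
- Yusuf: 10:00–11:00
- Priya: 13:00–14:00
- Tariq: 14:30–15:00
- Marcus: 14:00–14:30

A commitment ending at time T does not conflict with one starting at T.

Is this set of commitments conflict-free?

Yes

Check each pair: they overlap iff neither finishes before the other starts.
Sorted by start: Nadia, Yusuf, Priya, Marcus, Tariq.
Yusuf starts after Nadia ends, so Nadia has no further overlaps.
Priya starts after Yusuf ends, so Yusuf has no further overlaps.
Marcus starts exactly when Priya ends (back-to-back, no overlap), so Priya has no further overlaps.
Tariq starts exactly when Marcus ends (back-to-back, no overlap).
Every pair is clear; the schedule has no overlaps.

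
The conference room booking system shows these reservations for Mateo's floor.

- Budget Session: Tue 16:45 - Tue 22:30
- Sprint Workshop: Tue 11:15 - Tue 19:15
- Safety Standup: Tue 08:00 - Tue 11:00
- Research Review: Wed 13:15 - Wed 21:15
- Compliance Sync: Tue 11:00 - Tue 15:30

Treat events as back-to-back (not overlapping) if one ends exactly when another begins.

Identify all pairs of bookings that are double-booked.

Sorted by start: Safety Standup, Compliance Sync, Sprint Workshop, Budget Session, Research Review.
Compliance Sync starts exactly when Safety Standup ends (back-to-back, no overlap); Safety Standup is clear from here.
Sprint Workshop starts before Compliance Sync ends → Compliance Sync and Sprint Workshop overlap.
Budget Session starts after Compliance Sync ends; Compliance Sync is clear from here.
Budget Session starts before Sprint Workshop ends → Sprint Workshop and Budget Session overlap.
Research Review starts after Sprint Workshop ends.
Research Review starts after Budget Session ends.

Budget Session & Sprint Workshop, Compliance Sync & Sprint Workshop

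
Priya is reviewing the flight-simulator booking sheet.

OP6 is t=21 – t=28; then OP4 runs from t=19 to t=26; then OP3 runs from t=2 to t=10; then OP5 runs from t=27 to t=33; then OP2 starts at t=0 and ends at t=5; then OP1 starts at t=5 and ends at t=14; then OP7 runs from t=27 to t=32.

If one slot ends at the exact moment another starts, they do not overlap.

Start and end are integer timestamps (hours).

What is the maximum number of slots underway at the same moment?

Sweep the timeline, counting +1 at each start and −1 at each end (ends before starts at a tie):
t=0 start OP2 → 1
t=2 start OP3 → 2
t=5 end OP2 → 1
t=5 start OP1 → 2
t=10 end OP3 → 1
t=14 end OP1 → 0
t=19 start OP4 → 1
t=21 start OP6 → 2
t=26 end OP4 → 1
t=27 start OP5 → 2
t=27 start OP7 → 3
t=28 end OP6 → 2
t=32 end OP7 → 1
t=33 end OP5 → 0
Peak is 3, at t=27 (OP5, OP6, OP7).

3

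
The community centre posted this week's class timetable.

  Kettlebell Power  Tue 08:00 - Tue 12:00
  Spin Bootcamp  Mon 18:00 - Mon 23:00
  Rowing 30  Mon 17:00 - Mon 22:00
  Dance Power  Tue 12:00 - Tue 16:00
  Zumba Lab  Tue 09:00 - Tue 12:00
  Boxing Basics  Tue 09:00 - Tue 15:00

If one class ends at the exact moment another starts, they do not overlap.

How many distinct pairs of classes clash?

5

Sorted by start: Rowing 30, Spin Bootcamp, Kettlebell Power, Zumba Lab, Boxing Basics, Dance Power.
Spin Bootcamp starts before Rowing 30 ends → Rowing 30 and Spin Bootcamp overlap.
Kettlebell Power starts after Rowing 30 ends, so nothing later overlaps Rowing 30 either.
Kettlebell Power starts after Spin Bootcamp ends, so nothing later overlaps Spin Bootcamp either.
Zumba Lab starts before Kettlebell Power ends → Kettlebell Power and Zumba Lab overlap.
Boxing Basics starts before Kettlebell Power ends → Kettlebell Power and Boxing Basics overlap.
Dance Power starts exactly when Kettlebell Power ends (back-to-back, no overlap).
Boxing Basics starts before Zumba Lab ends → Zumba Lab and Boxing Basics overlap.
Dance Power starts exactly when Zumba Lab ends (back-to-back, no overlap).
Dance Power starts before Boxing Basics ends → Boxing Basics and Dance Power overlap.
Overlapping pairs: Boxing Basics & Dance Power, Boxing Basics & Kettlebell Power, Boxing Basics & Zumba Lab, Kettlebell Power & Zumba Lab, Rowing 30 & Spin Bootcamp — 5 in total.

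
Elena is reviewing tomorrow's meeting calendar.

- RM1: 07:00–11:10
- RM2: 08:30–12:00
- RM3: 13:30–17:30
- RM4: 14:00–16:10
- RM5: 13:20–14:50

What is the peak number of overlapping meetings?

3

Walk through starts and ends in time order (an end at T is processed before a start at T):
07:00 start RM1 → 1
08:30 start RM2 → 2
11:10 end RM1 → 1
12:00 end RM2 → 0
13:20 start RM5 → 1
13:30 start RM3 → 2
14:00 start RM4 → 3
14:50 end RM5 → 2
16:10 end RM4 → 1
17:30 end RM3 → 0
Peak is 3, at 14:00 (RM3, RM4, RM5).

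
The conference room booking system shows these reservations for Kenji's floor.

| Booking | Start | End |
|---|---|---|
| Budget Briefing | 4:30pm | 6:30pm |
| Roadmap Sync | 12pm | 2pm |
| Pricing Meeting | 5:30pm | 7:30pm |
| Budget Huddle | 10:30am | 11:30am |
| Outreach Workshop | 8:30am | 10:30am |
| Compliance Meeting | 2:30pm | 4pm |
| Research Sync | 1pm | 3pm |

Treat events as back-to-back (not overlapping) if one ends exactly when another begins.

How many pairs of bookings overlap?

3

Sorted by start: Outreach Workshop, Budget Huddle, Roadmap Sync, Research Sync, Compliance Meeting, Budget Briefing, Pricing Meeting.
Budget Huddle starts exactly when Outreach Workshop ends (back-to-back, no overlap) — done with Outreach Workshop.
Roadmap Sync starts after Budget Huddle ends — done with Budget Huddle.
Research Sync starts before Roadmap Sync ends → Roadmap Sync and Research Sync overlap.
Compliance Meeting starts after Roadmap Sync ends — done with Roadmap Sync.
Compliance Meeting starts before Research Sync ends → Research Sync and Compliance Meeting overlap.
Budget Briefing starts after Research Sync ends — done with Research Sync.
Budget Briefing starts after Compliance Meeting ends — done with Compliance Meeting.
Pricing Meeting starts before Budget Briefing ends → Budget Briefing and Pricing Meeting overlap.
Overlapping pairs: Budget Briefing & Pricing Meeting, Compliance Meeting & Research Sync, Research Sync & Roadmap Sync — 3 in total.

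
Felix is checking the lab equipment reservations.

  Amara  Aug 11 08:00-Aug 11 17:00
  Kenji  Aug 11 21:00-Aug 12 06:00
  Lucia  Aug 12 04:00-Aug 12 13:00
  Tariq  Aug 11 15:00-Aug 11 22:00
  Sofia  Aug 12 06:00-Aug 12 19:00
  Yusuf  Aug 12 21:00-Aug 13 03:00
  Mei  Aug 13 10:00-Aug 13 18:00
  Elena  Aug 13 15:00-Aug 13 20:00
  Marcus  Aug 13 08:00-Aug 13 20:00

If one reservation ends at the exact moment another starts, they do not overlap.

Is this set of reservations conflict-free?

No

Sorted by start: Amara, Tariq, Kenji, Lucia, Sofia, Yusuf, Marcus, Mei, Elena.
Tariq starts before Amara ends → Amara and Tariq overlap.
That's a conflict, so the schedule is not conflict-free.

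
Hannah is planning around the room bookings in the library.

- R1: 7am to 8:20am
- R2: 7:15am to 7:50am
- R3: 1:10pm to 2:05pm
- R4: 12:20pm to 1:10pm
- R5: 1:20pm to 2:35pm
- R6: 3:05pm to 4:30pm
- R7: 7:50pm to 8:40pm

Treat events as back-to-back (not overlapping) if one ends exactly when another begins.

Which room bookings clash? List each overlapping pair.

R1 & R2, R3 & R5

Two intervals overlap when each starts before the other ends.
Sorted by start: R1, R2, R4, R3, R5, R6, R7.
R2 starts before R1 ends → R1 and R2 overlap.
R4 starts after R1 ends — done with R1.
R4 starts after R2 ends — done with R2.
R3 starts exactly when R4 ends (back-to-back, no overlap) — done with R4.
R5 starts before R3 ends → R3 and R5 overlap.
R6 starts after R3 ends — done with R3.
R6 starts after R5 ends — done with R5.
R7 starts after R6 ends.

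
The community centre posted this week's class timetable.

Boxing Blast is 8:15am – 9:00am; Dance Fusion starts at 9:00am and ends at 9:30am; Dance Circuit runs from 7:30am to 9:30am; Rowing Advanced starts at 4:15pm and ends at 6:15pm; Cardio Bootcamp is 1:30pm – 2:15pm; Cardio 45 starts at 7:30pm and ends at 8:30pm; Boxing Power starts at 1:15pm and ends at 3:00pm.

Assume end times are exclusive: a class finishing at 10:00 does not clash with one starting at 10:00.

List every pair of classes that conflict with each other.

Check each pair: they overlap iff neither finishes before the other starts.
Sorted by start: Dance Circuit, Boxing Blast, Dance Fusion, Boxing Power, Cardio Bootcamp, Rowing Advanced, Cardio 45.
Boxing Blast starts before Dance Circuit ends → Dance Circuit and Boxing Blast overlap.
Dance Fusion starts before Dance Circuit ends → Dance Circuit and Dance Fusion overlap.
Boxing Power starts after Dance Circuit ends, so nothing later overlaps Dance Circuit either.
Dance Fusion starts exactly when Boxing Blast ends (back-to-back, no overlap), so nothing later overlaps Boxing Blast either.
Boxing Power starts after Dance Fusion ends, so nothing later overlaps Dance Fusion either.
Cardio Bootcamp starts before Boxing Power ends → Boxing Power and Cardio Bootcamp overlap.
Rowing Advanced starts after Boxing Power ends, so nothing later overlaps Boxing Power either.
Rowing Advanced starts after Cardio Bootcamp ends, so nothing later overlaps Cardio Bootcamp either.
Cardio 45 starts after Rowing Advanced ends.

Boxing Blast & Dance Circuit, Boxing Power & Cardio Bootcamp, Dance Circuit & Dance Fusion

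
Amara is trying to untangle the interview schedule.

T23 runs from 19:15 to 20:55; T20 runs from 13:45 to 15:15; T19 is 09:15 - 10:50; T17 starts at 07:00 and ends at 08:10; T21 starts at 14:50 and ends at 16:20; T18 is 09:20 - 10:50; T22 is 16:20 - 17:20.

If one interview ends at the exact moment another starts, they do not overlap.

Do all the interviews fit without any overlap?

Sorted by start: T17, T19, T18, T20, T21, T22, T23.
T19 starts after T17 ends, so T17 has no further overlaps.
T18 starts before T19 ends → T19 and T18 overlap.
That's a conflict, so the schedule is not conflict-free.

No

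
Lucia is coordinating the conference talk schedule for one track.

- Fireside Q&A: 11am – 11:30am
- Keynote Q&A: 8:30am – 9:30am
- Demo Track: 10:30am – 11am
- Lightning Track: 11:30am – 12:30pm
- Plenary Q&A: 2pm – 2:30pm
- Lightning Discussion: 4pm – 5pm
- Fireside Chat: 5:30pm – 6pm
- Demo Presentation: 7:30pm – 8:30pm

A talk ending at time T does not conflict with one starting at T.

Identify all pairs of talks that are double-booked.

none

Sorted by start: Keynote Q&A, Demo Track, Fireside Q&A, Lightning Track, Plenary Q&A, Lightning Discussion, Fireside Chat, Demo Presentation.
Demo Track starts after Keynote Q&A ends; Keynote Q&A is clear from here.
Fireside Q&A starts exactly when Demo Track ends (back-to-back, no overlap); Demo Track is clear from here.
Lightning Track starts exactly when Fireside Q&A ends (back-to-back, no overlap); Fireside Q&A is clear from here.
Plenary Q&A starts after Lightning Track ends; Lightning Track is clear from here.
Lightning Discussion starts after Plenary Q&A ends; Plenary Q&A is clear from here.
Fireside Chat starts after Lightning Discussion ends; Lightning Discussion is clear from here.
Demo Presentation starts after Fireside Chat ends.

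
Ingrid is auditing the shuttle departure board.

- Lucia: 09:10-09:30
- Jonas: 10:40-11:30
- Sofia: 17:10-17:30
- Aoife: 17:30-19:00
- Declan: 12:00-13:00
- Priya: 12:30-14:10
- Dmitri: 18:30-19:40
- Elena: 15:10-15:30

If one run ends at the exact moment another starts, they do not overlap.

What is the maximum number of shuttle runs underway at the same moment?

2

Sweep the timeline, counting +1 at each start and −1 at each end (ends before starts at a tie):
09:10 start Lucia → 1
09:30 end Lucia → 0
10:40 start Jonas → 1
11:30 end Jonas → 0
12:00 start Declan → 1
12:30 start Priya → 2
13:00 end Declan → 1
14:10 end Priya → 0
15:10 start Elena → 1
15:30 end Elena → 0
17:10 start Sofia → 1
17:30 end Sofia → 0
17:30 start Aoife → 1
18:30 start Dmitri → 2
19:00 end Aoife → 1
19:40 end Dmitri → 0
Peak is 2, at 12:30 (Declan, Priya).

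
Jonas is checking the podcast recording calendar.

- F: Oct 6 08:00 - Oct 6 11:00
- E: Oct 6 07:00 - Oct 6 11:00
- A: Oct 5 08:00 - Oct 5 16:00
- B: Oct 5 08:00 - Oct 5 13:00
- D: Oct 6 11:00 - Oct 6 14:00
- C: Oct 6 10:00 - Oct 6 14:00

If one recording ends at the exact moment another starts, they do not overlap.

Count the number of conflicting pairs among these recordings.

5

Two intervals overlap when each starts before the other ends.
Sorted by start: A, B, E, F, C, D.
B starts before A ends → A and B overlap.
E starts after A ends — done with A.
E starts after B ends — done with B.
F starts before E ends → E and F overlap.
C starts before E ends → E and C overlap.
D starts exactly when E ends (back-to-back, no overlap).
C starts before F ends → F and C overlap.
D starts exactly when F ends (back-to-back, no overlap).
D starts before C ends → C and D overlap.
Overlapping pairs: A & B, C & D, C & E, C & F, E & F — 5 in total.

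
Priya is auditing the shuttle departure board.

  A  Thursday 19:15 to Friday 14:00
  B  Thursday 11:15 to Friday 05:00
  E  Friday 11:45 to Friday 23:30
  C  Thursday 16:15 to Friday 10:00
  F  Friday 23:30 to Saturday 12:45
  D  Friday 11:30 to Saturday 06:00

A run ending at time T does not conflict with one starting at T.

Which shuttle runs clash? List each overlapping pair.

A & B, A & C, A & D, A & E, B & C, D & E, D & F

Sorted by start: B, C, A, D, E, F.
C starts before B ends → B and C overlap.
A starts before B ends → B and A overlap.
D starts after B ends, so B has no further overlaps.
A starts before C ends → C and A overlap.
D starts after C ends, so C has no further overlaps.
D starts before A ends → A and D overlap.
E starts before A ends → A and E overlap.
F starts after A ends.
E starts before D ends → D and E overlap.
F starts before D ends → D and F overlap.
F starts exactly when E ends (back-to-back, no overlap).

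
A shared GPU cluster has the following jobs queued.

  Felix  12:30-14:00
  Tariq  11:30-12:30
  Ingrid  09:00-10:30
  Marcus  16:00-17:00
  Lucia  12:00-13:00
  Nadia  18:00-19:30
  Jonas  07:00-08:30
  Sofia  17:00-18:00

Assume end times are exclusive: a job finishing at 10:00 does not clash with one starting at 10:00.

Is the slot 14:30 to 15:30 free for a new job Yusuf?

Yes — the slot is free

Jonas: ends 08:30 at or before Yusuf starts 14:30 → clear.
Ingrid: ends 10:30 at or before Yusuf starts 14:30 → clear.
Tariq: ends 12:30 at or before Yusuf starts 14:30 → clear.
Lucia: ends 13:00 at or before Yusuf starts 14:30 → clear.
Felix: ends 14:00 at or before Yusuf starts 14:30 → clear.
Marcus: starts 16:00 at or after Yusuf ends 15:30 → clear.
Sofia: starts 17:00 at or after Yusuf ends 15:30 → clear.
Nadia: starts 18:00 at or after Yusuf ends 15:30 → clear.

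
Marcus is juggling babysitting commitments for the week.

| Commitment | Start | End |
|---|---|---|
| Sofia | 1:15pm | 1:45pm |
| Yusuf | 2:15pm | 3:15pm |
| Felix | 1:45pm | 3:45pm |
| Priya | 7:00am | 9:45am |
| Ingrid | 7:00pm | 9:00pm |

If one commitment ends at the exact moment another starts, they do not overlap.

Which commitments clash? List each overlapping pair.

Felix & Yusuf

Sorted by start: Priya, Sofia, Felix, Yusuf, Ingrid.
Sofia starts after Priya ends; Priya is clear from here.
Felix starts exactly when Sofia ends (back-to-back, no overlap); Sofia is clear from here.
Yusuf starts before Felix ends → Felix and Yusuf overlap.
Ingrid starts after Felix ends.
Ingrid starts after Yusuf ends.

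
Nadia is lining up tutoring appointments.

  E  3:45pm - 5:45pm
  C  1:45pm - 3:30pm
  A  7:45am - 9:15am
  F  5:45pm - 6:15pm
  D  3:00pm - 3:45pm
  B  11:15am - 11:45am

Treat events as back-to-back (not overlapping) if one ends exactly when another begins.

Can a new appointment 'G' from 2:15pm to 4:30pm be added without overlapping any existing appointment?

A: ends 9:15am at or before G starts 2:15pm → clear.
B: ends 11:45am at or before G starts 2:15pm → clear.
C: starts 1:45pm before G ends 4:30pm, and ends 3:30pm after G starts 2:15pm → overlap.
D: starts 3:00pm before G ends 4:30pm, and ends 3:45pm after G starts 2:15pm → overlap.
E: starts 3:45pm before G ends 4:30pm, and ends 5:45pm after G starts 2:15pm → overlap.
F: starts 5:45pm at or after G ends 4:30pm → clear.
G overlaps C, D, E.

No — it overlaps C, D, E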